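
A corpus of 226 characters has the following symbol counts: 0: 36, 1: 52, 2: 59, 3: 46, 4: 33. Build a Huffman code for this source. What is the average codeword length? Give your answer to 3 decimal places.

2.305 bits/symbol

Probabilities are the counts divided by 226.
Repeatedly combine the two least-probable nodes; the expected code length is the sum of the merged weights.
merge 33/226 + 18/113 → 69/226
merge 23/113 + 26/113 → 49/113
merge 59/226 + 69/226 → 64/113
merge 49/113 + 64/113 → 1
L = 69/226 + 49/113 + 64/113 + 1 = 521/226 ≈ 2.305 bits/symbol.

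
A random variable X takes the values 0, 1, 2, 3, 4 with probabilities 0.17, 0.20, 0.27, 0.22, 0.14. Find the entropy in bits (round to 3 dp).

2.287 bits

H = −Σ pᵢ log₂ pᵢ.
−0.17·log₂(0.17) = 0.4346
−0.20·log₂(0.20) = 0.4644
−0.27·log₂(0.27) = 0.5100
−0.22·log₂(0.22) = 0.4806
−0.14·log₂(0.14) = 0.3971
Sum ≈ 2.2867 → 2.287 bits.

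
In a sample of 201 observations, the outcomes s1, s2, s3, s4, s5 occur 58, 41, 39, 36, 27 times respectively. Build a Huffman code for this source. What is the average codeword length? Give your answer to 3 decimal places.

Probabilities are the counts divided by 201.
Repeatedly combine the two least-probable nodes; the expected code length is the sum of the merged weights.
merge 9/67 + 12/67 → 21/67
merge 13/67 + 41/201 → 80/201
merge 58/201 + 21/67 → 121/201
merge 80/201 + 121/201 → 1
L = 21/67 + 80/201 + 121/201 + 1 = 155/67 ≈ 2.313 bits/symbol.

2.313 bits/symbol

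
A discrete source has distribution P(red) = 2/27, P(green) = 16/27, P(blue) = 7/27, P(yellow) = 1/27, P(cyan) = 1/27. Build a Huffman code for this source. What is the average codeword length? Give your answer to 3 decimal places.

Repeatedly combine the two least-probable nodes; the expected code length is the sum of the merged weights.
merge 1/27 + 1/27 → 2/27
merge 2/27 + 2/27 → 4/27
merge 4/27 + 7/27 → 11/27
merge 11/27 + 16/27 → 1
L = 2/27 + 4/27 + 11/27 + 1 = 44/27 ≈ 1.630 bits/symbol.

1.630 bits/symbol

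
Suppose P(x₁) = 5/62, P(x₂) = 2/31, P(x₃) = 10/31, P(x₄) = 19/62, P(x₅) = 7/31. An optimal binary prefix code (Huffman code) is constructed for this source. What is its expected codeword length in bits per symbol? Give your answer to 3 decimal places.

Repeatedly combine the two least-probable nodes; the expected code length is the sum of the merged weights.
merge 2/31 + 5/62 → 9/62
merge 9/62 + 7/31 → 23/62
merge 19/62 + 10/31 → 39/62
merge 23/62 + 39/62 → 1
L = 9/62 + 23/62 + 39/62 + 1 = 133/62 ≈ 2.145 bits/symbol.

2.145 bits/symbol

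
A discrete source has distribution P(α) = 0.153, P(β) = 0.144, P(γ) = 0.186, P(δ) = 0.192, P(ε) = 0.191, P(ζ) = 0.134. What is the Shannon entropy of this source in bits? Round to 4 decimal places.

2.5702 bits

H = −Σ pᵢ log₂ pᵢ.
−0.153·log₂(0.153) = 0.4144
−0.144·log₂(0.144) = 0.4026
−0.186·log₂(0.186) = 0.4514
−0.192·log₂(0.192) = 0.4571
−0.191·log₂(0.191) = 0.4562
−0.134·log₂(0.134) = 0.3886
Sum ≈ 2.5702 → 2.5702 bits.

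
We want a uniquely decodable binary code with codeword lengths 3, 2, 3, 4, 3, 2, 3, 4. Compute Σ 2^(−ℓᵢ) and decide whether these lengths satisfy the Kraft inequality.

With common denominator 2^4 = 16: Σ 2^(−ℓᵢ) = 2/16 + 4/16 + 2/16 + 1/16 + 2/16 + 4/16 + 2/16 + 1/16 = 18/16 = 1.125.
Kraft's inequality requires Σ ≤ 1; here Σ = 1.125 > 1, so no such prefix code exists.

1.125; no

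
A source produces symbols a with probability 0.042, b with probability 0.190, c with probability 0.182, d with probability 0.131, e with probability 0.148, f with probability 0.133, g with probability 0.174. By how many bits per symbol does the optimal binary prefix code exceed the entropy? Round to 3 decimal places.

0.088 bits

Entropy H = −Σ p log₂ p ≈ 2.7128 bits.
Huffman merges: 21/500+131/1000→173/1000; 133/1000+37/250→281/1000; 173/1000+87/500→347/1000; 91/500+19/100→93/250; 281/1000+347/1000→157/250; 93/250+157/250→1. L = 2801/1000 ≈ 2.8010.
L − H = 2.8010 − 2.7128 = 0.088 bits.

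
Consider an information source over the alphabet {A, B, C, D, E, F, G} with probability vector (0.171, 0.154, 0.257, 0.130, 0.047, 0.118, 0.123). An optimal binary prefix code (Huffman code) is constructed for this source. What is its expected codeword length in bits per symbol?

Repeatedly combine the two least-probable nodes; the expected code length is the sum of the merged weights.
merge 47/1000 + 59/500 → 33/200
merge 123/1000 + 13/100 → 253/1000
merge 77/500 + 33/200 → 319/1000
merge 171/1000 + 253/1000 → 53/125
merge 257/1000 + 319/1000 → 72/125
merge 53/125 + 72/125 → 1
L = 33/200 + 253/1000 + 319/1000 + 53/125 + 72/125 + 1 = 2737/1000 = 2.737 bits/symbol.

2.737 bits/symbol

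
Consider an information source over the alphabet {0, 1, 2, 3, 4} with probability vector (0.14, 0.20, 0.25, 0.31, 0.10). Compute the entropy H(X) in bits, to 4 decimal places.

H = −Σ pᵢ log₂ pᵢ.
−0.14·log₂(0.14) = 0.3971
−0.20·log₂(0.20) = 0.4644
−0.25·log₂(0.25) = 0.5000
−0.31·log₂(0.31) = 0.5238
−0.10·log₂(0.10) = 0.3322
Sum ≈ 2.2175 → 2.2175 bits.

2.2175 bits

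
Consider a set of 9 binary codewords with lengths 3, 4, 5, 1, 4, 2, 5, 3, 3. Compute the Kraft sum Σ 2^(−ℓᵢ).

With common denominator 2^5 = 32: Σ 2^(−ℓᵢ) = 4/32 + 2/32 + 1/32 + 16/32 + 2/32 + 8/32 + 1/32 + 4/32 + 4/32 = 42/32 = 1.3125.

1.3125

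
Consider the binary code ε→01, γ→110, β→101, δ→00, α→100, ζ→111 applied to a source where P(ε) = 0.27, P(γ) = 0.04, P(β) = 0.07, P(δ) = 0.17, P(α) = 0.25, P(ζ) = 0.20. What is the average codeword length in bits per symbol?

L̄ = Σ pᵢ·ℓᵢ = 0.27·2 + 0.04·3 + 0.07·3 + 0.17·2 + 0.25·3 + 0.20·3 = 2.56 bits/symbol.

2.56 bits/symbol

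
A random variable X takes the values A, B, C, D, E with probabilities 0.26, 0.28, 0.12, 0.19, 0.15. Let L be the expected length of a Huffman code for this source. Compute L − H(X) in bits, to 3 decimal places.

0.018 bits

Entropy H = −Σ p log₂ p ≈ 2.2523 bits.
Huffman merges: 3/25+3/20→27/100; 19/100+13/50→9/20; 27/100+7/25→11/20; 9/20+11/20→1. L = 227/100 ≈ 2.2700.
L − H = 2.2700 − 2.2523 = 0.018 bits.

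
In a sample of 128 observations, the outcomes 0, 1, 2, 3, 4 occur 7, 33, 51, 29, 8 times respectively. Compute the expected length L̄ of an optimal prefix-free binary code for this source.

2.0625 bits/symbol

Probabilities are the counts divided by 128.
Repeatedly combine the two least-probable nodes; the expected code length is the sum of the merged weights.
merge 7/128 + 1/16 → 15/128
merge 15/128 + 29/128 → 11/32
merge 33/128 + 11/32 → 77/128
merge 51/128 + 77/128 → 1
L = 15/128 + 11/32 + 77/128 + 1 = 33/16 = 2.0625 bits/symbol.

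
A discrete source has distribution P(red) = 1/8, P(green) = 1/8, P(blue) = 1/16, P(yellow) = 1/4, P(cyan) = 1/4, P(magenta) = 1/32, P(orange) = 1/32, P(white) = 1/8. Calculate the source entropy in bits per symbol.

2.6875 bits

Each probability is a power of 1/2, so log₂(1/p) is an integer.
H = Σ p·log₂(1/p) = 1/8·3 + 1/8·3 + 1/16·4 + 1/4·2 + 1/4·2 + 1/32·5 + 1/32·5 + 1/8·3 = 2.6875 bits.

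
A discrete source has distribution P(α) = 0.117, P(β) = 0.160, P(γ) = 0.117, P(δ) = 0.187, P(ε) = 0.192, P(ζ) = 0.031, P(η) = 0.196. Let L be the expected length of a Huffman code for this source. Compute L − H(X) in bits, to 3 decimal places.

0.087 bits

Entropy H = −Σ p log₂ p ≈ 2.6730 bits.
Huffman merges: 31/1000+117/1000→37/250; 117/1000+37/250→53/200; 4/25+187/1000→347/1000; 24/125+49/250→97/250; 53/200+347/1000→153/250; 97/250+153/250→1. L = 69/25 ≈ 2.7600.
L − H = 2.7600 − 2.6730 = 0.087 bits.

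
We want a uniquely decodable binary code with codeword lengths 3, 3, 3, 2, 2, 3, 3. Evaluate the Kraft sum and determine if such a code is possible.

1.125; no

With common denominator 2^3 = 8: Σ 2^(−ℓᵢ) = 1/8 + 1/8 + 1/8 + 2/8 + 2/8 + 1/8 + 1/8 = 9/8 = 1.125.
Kraft's inequality requires Σ ≤ 1; here Σ = 1.125 > 1, so no such prefix code exists.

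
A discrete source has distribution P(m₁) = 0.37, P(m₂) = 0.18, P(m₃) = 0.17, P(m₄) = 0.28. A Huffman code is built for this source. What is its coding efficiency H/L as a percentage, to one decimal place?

97.2%

Entropy H = −Σ p log₂ p ≈ 1.9248 bits.
Huffman merges: 17/100+9/50→7/20; 7/25+7/20→63/100; 37/100+63/100→1. L = 99/50 ≈ 1.9800.
Efficiency = H/L = 1.9248/1.9800 = 97.2%.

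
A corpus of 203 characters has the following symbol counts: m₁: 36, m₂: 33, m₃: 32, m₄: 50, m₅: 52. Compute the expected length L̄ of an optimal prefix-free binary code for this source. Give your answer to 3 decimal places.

2.320 bits/symbol

Probabilities are the counts divided by 203.
Repeatedly combine the two least-probable nodes; the expected code length is the sum of the merged weights.
merge 32/203 + 33/203 → 65/203
merge 36/203 + 50/203 → 86/203
merge 52/203 + 65/203 → 117/203
merge 86/203 + 117/203 → 1
L = 65/203 + 86/203 + 117/203 + 1 = 471/203 ≈ 2.320 bits/symbol.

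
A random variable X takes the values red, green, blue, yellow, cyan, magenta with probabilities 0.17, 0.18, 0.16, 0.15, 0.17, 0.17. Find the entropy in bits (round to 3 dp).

H = −Σ pᵢ log₂ pᵢ.
−0.17·log₂(0.17) = 0.4346
−0.18·log₂(0.18) = 0.4453
−0.16·log₂(0.16) = 0.4230
−0.15·log₂(0.15) = 0.4105
−0.17·log₂(0.17) = 0.4346
−0.17·log₂(0.17) = 0.4346
Sum ≈ 2.5826 → 2.583 bits.

2.583 bits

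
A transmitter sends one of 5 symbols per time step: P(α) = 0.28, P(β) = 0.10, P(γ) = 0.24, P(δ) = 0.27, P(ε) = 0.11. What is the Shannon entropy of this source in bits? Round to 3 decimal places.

H = −Σ pᵢ log₂ pᵢ.
−0.28·log₂(0.28) = 0.5142
−0.10·log₂(0.10) = 0.3322
−0.24·log₂(0.24) = 0.4941
−0.27·log₂(0.27) = 0.5100
−0.11·log₂(0.11) = 0.3503
Sum ≈ 2.2009 → 2.201 bits.

2.201 bits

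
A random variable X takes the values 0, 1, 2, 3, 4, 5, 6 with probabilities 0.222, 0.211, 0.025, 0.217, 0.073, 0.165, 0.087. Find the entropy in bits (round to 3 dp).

H = −Σ pᵢ log₂ pᵢ.
−0.222·log₂(0.222) = 0.4820
−0.211·log₂(0.211) = 0.4736
−0.025·log₂(0.025) = 0.1330
−0.217·log₂(0.217) = 0.4783
−0.073·log₂(0.073) = 0.2756
−0.165·log₂(0.165) = 0.4289
−0.087·log₂(0.087) = 0.3065
Sum ≈ 2.5781 → 2.578 bits.

2.578 bits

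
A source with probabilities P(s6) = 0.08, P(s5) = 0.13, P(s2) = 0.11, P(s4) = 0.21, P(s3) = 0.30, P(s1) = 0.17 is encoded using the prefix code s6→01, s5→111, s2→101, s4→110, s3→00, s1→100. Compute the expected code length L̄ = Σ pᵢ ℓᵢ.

2.62 bits/symbol

L̄ = Σ pᵢ·ℓᵢ = 0.08·2 + 0.13·3 + 0.11·3 + 0.21·3 + 0.30·2 + 0.17·3 = 2.62 bits/symbol.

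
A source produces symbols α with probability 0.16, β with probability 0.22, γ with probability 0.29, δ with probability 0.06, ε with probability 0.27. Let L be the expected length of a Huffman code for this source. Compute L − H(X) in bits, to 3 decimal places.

0.045 bits

Entropy H = −Σ p log₂ p ≈ 2.1750 bits.
Huffman merges: 3/50+4/25→11/50; 11/50+11/50→11/25; 27/100+29/100→14/25; 11/25+14/25→1. L = 111/50 ≈ 2.2200.
L − H = 2.2200 − 2.1750 = 0.045 bits.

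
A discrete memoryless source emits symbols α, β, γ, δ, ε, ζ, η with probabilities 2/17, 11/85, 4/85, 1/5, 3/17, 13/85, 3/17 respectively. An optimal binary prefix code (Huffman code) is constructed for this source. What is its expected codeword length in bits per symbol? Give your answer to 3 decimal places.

2.788 bits/symbol

Repeatedly combine the two least-probable nodes; the expected code length is the sum of the merged weights.
merge 4/85 + 2/17 → 14/85
merge 11/85 + 13/85 → 24/85
merge 14/85 + 3/17 → 29/85
merge 3/17 + 1/5 → 32/85
merge 24/85 + 29/85 → 53/85
merge 32/85 + 53/85 → 1
L = 14/85 + 24/85 + 29/85 + 32/85 + 53/85 + 1 = 237/85 ≈ 2.788 bits/symbol.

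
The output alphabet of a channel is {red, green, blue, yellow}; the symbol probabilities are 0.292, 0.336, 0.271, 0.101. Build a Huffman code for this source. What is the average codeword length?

2 bits/symbol

Repeatedly combine the two least-probable nodes; the expected code length is the sum of the merged weights.
merge 101/1000 + 271/1000 → 93/250
merge 73/250 + 42/125 → 157/250
merge 93/250 + 157/250 → 1
L = 93/250 + 157/250 + 1 = 2 bits/symbol.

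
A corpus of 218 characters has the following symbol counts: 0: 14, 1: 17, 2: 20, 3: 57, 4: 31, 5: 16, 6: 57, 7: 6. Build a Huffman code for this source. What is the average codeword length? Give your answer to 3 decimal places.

Probabilities are the counts divided by 218.
Repeatedly combine the two least-probable nodes; the expected code length is the sum of the merged weights.
merge 3/109 + 7/109 → 10/109
merge 8/109 + 17/218 → 33/218
merge 10/109 + 10/109 → 20/109
merge 31/218 + 33/218 → 32/109
merge 20/109 + 57/218 → 97/218
merge 57/218 + 32/109 → 121/218
merge 97/218 + 121/218 → 1
L = 10/109 + 33/218 + 20/109 + 32/109 + 97/218 + 121/218 + 1 = 593/218 ≈ 2.720 bits/symbol.

2.720 bits/symbol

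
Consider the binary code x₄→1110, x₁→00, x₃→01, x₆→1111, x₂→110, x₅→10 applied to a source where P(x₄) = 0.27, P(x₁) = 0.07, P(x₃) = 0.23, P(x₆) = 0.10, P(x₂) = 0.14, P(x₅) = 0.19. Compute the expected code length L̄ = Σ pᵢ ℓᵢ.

2.88 bits/symbol

L̄ = Σ pᵢ·ℓᵢ = 0.27·4 + 0.07·2 + 0.23·2 + 0.10·4 + 0.14·3 + 0.19·2 = 2.88 bits/symbol.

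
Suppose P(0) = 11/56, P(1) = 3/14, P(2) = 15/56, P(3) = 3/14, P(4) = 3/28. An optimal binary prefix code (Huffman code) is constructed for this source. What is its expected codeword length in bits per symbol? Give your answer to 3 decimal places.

Repeatedly combine the two least-probable nodes; the expected code length is the sum of the merged weights.
merge 3/28 + 11/56 → 17/56
merge 3/14 + 3/14 → 3/7
merge 15/56 + 17/56 → 4/7
merge 3/7 + 4/7 → 1
L = 17/56 + 3/7 + 4/7 + 1 = 129/56 ≈ 2.304 bits/symbol.

2.304 bits/symbol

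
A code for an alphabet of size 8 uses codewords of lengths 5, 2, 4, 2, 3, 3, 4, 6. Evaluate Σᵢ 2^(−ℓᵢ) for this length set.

0.921875

With common denominator 2^6 = 64: Σ 2^(−ℓᵢ) = 2/64 + 16/64 + 4/64 + 16/64 + 8/64 + 8/64 + 4/64 + 1/64 = 59/64 = 0.921875.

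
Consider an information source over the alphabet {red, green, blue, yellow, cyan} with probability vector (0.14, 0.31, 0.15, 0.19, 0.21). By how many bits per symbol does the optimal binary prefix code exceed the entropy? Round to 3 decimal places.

Entropy H = −Σ p log₂ p ≈ 2.2595 bits.
Huffman merges: 7/50+3/20→29/100; 19/100+21/100→2/5; 29/100+31/100→3/5; 2/5+3/5→1. L = 229/100 ≈ 2.2900.
L − H = 2.2900 − 2.2595 = 0.031 bits.

0.031 bits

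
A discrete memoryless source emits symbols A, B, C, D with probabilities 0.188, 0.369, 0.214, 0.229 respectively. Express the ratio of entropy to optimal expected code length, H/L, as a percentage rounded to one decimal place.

97.4%

Entropy H = −Σ p log₂ p ≈ 1.9470 bits.
Huffman merges: 47/250+107/500→201/500; 229/1000+369/1000→299/500; 201/500+299/500→1. L = 2 ≈ 2.0000.
Efficiency = H/L = 1.9470/2.0000 = 97.4%.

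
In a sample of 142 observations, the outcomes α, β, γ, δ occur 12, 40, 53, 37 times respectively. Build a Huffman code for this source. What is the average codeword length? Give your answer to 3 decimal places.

Probabilities are the counts divided by 142.
Repeatedly combine the two least-probable nodes; the expected code length is the sum of the merged weights.
merge 6/71 + 37/142 → 49/142
merge 20/71 + 49/142 → 89/142
merge 53/142 + 89/142 → 1
L = 49/142 + 89/142 + 1 = 140/71 ≈ 1.972 bits/symbol.

1.972 bits/symbol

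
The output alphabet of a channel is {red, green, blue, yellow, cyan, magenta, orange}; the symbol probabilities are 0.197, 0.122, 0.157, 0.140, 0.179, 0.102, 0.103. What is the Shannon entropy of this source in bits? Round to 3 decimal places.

H = −Σ pᵢ log₂ pᵢ.
−0.197·log₂(0.197) = 0.4617
−0.122·log₂(0.122) = 0.3703
−0.157·log₂(0.157) = 0.4194
−0.140·log₂(0.140) = 0.3971
−0.179·log₂(0.179) = 0.4443
−0.102·log₂(0.102) = 0.3359
−0.103·log₂(0.103) = 0.3378
Sum ≈ 2.7664 → 2.766 bits.

2.766 bits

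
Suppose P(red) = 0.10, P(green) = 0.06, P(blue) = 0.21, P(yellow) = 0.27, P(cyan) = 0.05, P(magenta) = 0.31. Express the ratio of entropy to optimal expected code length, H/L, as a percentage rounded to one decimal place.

99.1%

Entropy H = −Σ p log₂ p ≈ 2.2985 bits.
Huffman merges: 1/20+3/50→11/100; 1/10+11/100→21/100; 21/100+21/100→21/50; 27/100+31/100→29/50; 21/50+29/50→1. L = 58/25 ≈ 2.3200.
Efficiency = H/L = 2.2985/2.3200 = 99.1%.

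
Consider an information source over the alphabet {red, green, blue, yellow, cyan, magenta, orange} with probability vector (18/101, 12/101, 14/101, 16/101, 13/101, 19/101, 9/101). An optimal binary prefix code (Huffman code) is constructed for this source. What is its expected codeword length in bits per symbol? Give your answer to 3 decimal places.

Repeatedly combine the two least-probable nodes; the expected code length is the sum of the merged weights.
merge 9/101 + 12/101 → 21/101
merge 13/101 + 14/101 → 27/101
merge 16/101 + 18/101 → 34/101
merge 19/101 + 21/101 → 40/101
merge 27/101 + 34/101 → 61/101
merge 40/101 + 61/101 → 1
L = 21/101 + 27/101 + 34/101 + 40/101 + 61/101 + 1 = 284/101 ≈ 2.812 bits/symbol.

2.812 bits/symbol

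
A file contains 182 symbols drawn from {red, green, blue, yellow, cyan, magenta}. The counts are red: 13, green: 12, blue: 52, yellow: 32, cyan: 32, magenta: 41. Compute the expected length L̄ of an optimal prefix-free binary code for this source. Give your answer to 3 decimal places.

2.451 bits/symbol

Probabilities are the counts divided by 182.
Repeatedly combine the two least-probable nodes; the expected code length is the sum of the merged weights.
merge 6/91 + 1/14 → 25/182
merge 25/182 + 16/91 → 57/182
merge 16/91 + 41/182 → 73/182
merge 2/7 + 57/182 → 109/182
merge 73/182 + 109/182 → 1
L = 25/182 + 57/182 + 73/182 + 109/182 + 1 = 223/91 ≈ 2.451 bits/symbol.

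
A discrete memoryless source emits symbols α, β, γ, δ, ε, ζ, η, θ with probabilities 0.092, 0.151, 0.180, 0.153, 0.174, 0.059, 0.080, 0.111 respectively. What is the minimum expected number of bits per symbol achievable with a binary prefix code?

2.959 bits/symbol

Repeatedly combine the two least-probable nodes; the expected code length is the sum of the merged weights.
merge 59/1000 + 2/25 → 139/1000
merge 23/250 + 111/1000 → 203/1000
merge 139/1000 + 151/1000 → 29/100
merge 153/1000 + 87/500 → 327/1000
merge 9/50 + 203/1000 → 383/1000
merge 29/100 + 327/1000 → 617/1000
merge 383/1000 + 617/1000 → 1
L = 139/1000 + 203/1000 + 29/100 + 327/1000 + 383/1000 + 617/1000 + 1 = 2959/1000 = 2.959 bits/symbol.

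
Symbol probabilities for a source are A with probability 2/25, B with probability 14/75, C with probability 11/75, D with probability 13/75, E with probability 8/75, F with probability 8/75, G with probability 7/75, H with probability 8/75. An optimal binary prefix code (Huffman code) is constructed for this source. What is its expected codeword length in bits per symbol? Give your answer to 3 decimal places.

2.987 bits/symbol

Repeatedly combine the two least-probable nodes; the expected code length is the sum of the merged weights.
merge 2/25 + 7/75 → 13/75
merge 8/75 + 8/75 → 16/75
merge 8/75 + 11/75 → 19/75
merge 13/75 + 13/75 → 26/75
merge 14/75 + 16/75 → 2/5
merge 19/75 + 26/75 → 3/5
merge 2/5 + 3/5 → 1
L = 13/75 + 16/75 + 19/75 + 26/75 + 2/5 + 3/5 + 1 = 224/75 ≈ 2.987 bits/symbol.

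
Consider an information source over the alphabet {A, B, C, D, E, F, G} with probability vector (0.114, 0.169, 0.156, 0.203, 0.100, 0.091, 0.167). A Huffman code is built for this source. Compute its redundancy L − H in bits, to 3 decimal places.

Entropy H = −Σ p log₂ p ≈ 2.7538 bits.
Huffman merges: 91/1000+1/10→191/1000; 57/500+39/250→27/100; 167/1000+169/1000→42/125; 191/1000+203/1000→197/500; 27/100+42/125→303/500; 197/500+303/500→1. L = 2797/1000 ≈ 2.7970.
L − H = 2.7970 − 2.7538 = 0.043 bits.

0.043 bits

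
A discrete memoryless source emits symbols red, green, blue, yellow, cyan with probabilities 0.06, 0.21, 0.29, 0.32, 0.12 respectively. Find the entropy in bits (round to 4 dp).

2.1274 bits

H = −Σ pᵢ log₂ pᵢ.
−0.06·log₂(0.06) = 0.2435
−0.21·log₂(0.21) = 0.4728
−0.29·log₂(0.29) = 0.5179
−0.32·log₂(0.32) = 0.5260
−0.12·log₂(0.12) = 0.3671
Sum ≈ 2.1274 → 2.1274 bits.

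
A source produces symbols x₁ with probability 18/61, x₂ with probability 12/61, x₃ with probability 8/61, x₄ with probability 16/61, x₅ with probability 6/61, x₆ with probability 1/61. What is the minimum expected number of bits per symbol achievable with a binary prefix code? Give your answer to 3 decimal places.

2.361 bits/symbol

Repeatedly combine the two least-probable nodes; the expected code length is the sum of the merged weights.
merge 1/61 + 6/61 → 7/61
merge 7/61 + 8/61 → 15/61
merge 12/61 + 15/61 → 27/61
merge 16/61 + 18/61 → 34/61
merge 27/61 + 34/61 → 1
L = 7/61 + 15/61 + 27/61 + 34/61 + 1 = 144/61 ≈ 2.361 bits/symbol.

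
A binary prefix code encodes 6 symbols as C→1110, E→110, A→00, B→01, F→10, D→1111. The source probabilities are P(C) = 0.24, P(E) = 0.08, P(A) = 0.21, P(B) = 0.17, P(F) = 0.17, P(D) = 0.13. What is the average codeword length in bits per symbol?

L̄ = Σ pᵢ·ℓᵢ = 0.24·4 + 0.08·3 + 0.21·2 + 0.17·2 + 0.17·2 + 0.13·4 = 2.82 bits/symbol.

2.82 bits/symbol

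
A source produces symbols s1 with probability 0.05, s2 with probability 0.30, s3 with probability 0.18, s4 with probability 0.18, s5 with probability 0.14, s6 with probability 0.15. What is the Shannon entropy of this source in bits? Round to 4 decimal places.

2.4355 bits

H = −Σ pᵢ log₂ pᵢ.
−0.05·log₂(0.05) = 0.2161
−0.30·log₂(0.30) = 0.5211
−0.18·log₂(0.18) = 0.4453
−0.18·log₂(0.18) = 0.4453
−0.14·log₂(0.14) = 0.3971
−0.15·log₂(0.15) = 0.4105
Sum ≈ 2.4355 → 2.4355 bits.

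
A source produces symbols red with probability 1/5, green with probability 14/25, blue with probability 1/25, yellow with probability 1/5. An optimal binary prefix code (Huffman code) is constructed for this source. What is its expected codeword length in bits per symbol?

1.68 bits/symbol

Repeatedly combine the two least-probable nodes; the expected code length is the sum of the merged weights.
merge 1/25 + 1/5 → 6/25
merge 1/5 + 6/25 → 11/25
merge 11/25 + 14/25 → 1
L = 6/25 + 11/25 + 1 = 42/25 = 1.68 bits/symbol.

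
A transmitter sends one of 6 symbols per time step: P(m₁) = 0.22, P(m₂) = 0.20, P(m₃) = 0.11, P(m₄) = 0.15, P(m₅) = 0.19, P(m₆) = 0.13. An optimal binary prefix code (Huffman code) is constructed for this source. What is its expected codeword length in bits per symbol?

2.58 bits/symbol

Repeatedly combine the two least-probable nodes; the expected code length is the sum of the merged weights.
merge 11/100 + 13/100 → 6/25
merge 3/20 + 19/100 → 17/50
merge 1/5 + 11/50 → 21/50
merge 6/25 + 17/50 → 29/50
merge 21/50 + 29/50 → 1
L = 6/25 + 17/50 + 21/50 + 29/50 + 1 = 129/50 = 2.58 bits/symbol.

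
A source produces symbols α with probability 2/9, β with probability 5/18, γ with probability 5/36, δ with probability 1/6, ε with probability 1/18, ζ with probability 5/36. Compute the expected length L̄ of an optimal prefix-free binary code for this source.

Repeatedly combine the two least-probable nodes; the expected code length is the sum of the merged weights.
merge 1/18 + 5/36 → 7/36
merge 5/36 + 1/6 → 11/36
merge 7/36 + 2/9 → 5/12
merge 5/18 + 11/36 → 7/12
merge 5/12 + 7/12 → 1
L = 7/36 + 11/36 + 5/12 + 7/12 + 1 = 5/2 = 2.5 bits/symbol.

2.5 bits/symbol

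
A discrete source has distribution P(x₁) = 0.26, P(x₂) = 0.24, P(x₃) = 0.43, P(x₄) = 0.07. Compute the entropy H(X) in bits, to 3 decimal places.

1.792 bits

H = −Σ pᵢ log₂ pᵢ.
−0.26·log₂(0.26) = 0.5053
−0.24·log₂(0.24) = 0.4941
−0.43·log₂(0.43) = 0.5236
−0.07·log₂(0.07) = 0.2686
Sum ≈ 1.7915 → 1.792 bits.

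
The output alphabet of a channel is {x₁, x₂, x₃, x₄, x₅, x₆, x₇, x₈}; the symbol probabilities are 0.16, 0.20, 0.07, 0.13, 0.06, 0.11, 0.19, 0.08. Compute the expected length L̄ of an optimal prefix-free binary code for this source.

Repeatedly combine the two least-probable nodes; the expected code length is the sum of the merged weights.
merge 3/50 + 7/100 → 13/100
merge 2/25 + 11/100 → 19/100
merge 13/100 + 13/100 → 13/50
merge 4/25 + 19/100 → 7/20
merge 19/100 + 1/5 → 39/100
merge 13/50 + 7/20 → 61/100
merge 39/100 + 61/100 → 1
L = 13/100 + 19/100 + 13/50 + 7/20 + 39/100 + 61/100 + 1 = 293/100 = 2.93 bits/symbol.

2.93 bits/symbol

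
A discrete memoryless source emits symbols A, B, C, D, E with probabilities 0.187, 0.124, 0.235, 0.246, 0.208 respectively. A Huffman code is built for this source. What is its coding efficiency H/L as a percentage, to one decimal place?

Entropy H = −Σ p log₂ p ≈ 2.2857 bits.
Huffman merges: 31/250+187/1000→311/1000; 26/125+47/200→443/1000; 123/500+311/1000→557/1000; 443/1000+557/1000→1. L = 2311/1000 ≈ 2.3110.
Efficiency = H/L = 2.2857/2.3110 = 98.9%.

98.9%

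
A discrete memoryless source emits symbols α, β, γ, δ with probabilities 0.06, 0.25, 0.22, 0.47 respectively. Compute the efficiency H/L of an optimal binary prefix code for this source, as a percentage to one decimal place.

Entropy H = −Σ p log₂ p ≈ 1.7361 bits.
Huffman merges: 3/50+11/50→7/25; 1/4+7/25→53/100; 47/100+53/100→1. L = 181/100 ≈ 1.8100.
Efficiency = H/L = 1.7361/1.8100 = 95.9%.

95.9%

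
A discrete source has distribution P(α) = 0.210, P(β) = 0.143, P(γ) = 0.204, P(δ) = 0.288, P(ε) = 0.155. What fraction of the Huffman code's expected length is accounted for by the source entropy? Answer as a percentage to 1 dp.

Entropy H = −Σ p log₂ p ≈ 2.2760 bits.
Huffman merges: 143/1000+31/200→149/500; 51/250+21/100→207/500; 36/125+149/500→293/500; 207/500+293/500→1. L = 1149/500 ≈ 2.2980.
Efficiency = H/L = 2.2760/2.2980 = 99.0%.

99.0%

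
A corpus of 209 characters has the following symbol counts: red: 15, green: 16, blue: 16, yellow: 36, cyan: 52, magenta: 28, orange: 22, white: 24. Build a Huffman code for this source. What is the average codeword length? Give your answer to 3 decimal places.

Probabilities are the counts divided by 209.
Repeatedly combine the two least-probable nodes; the expected code length is the sum of the merged weights.
merge 15/209 + 16/209 → 31/209
merge 16/209 + 2/19 → 2/11
merge 24/209 + 28/209 → 52/209
merge 31/209 + 36/209 → 67/209
merge 2/11 + 52/209 → 90/209
merge 52/209 + 67/209 → 119/209
merge 90/209 + 119/209 → 1
L = 31/209 + 2/11 + 52/209 + 67/209 + 90/209 + 119/209 + 1 = 606/209 ≈ 2.900 bits/symbol.

2.900 bits/symbol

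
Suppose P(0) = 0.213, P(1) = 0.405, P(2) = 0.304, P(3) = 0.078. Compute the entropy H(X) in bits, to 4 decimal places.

1.8126 bits

H = −Σ pᵢ log₂ pᵢ.
−0.213·log₂(0.213) = 0.4752
−0.405·log₂(0.405) = 0.5281
−0.304·log₂(0.304) = 0.5222
−0.078·log₂(0.078) = 0.2871
Sum ≈ 1.8126 → 1.8126 bits.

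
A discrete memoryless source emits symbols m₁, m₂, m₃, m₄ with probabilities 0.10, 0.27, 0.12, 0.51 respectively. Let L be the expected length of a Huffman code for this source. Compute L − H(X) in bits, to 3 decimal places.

0.005 bits

Entropy H = −Σ p log₂ p ≈ 1.7047 bits.
Huffman merges: 1/10+3/25→11/50; 11/50+27/100→49/100; 49/100+51/100→1. L = 171/100 ≈ 1.7100.
L − H = 1.7100 − 1.7047 = 0.005 bits.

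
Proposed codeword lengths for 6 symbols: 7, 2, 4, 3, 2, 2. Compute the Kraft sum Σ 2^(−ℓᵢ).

0.9453125

With common denominator 2^7 = 128: Σ 2^(−ℓᵢ) = 1/128 + 32/128 + 8/128 + 16/128 + 32/128 + 32/128 = 121/128 = 0.9453125.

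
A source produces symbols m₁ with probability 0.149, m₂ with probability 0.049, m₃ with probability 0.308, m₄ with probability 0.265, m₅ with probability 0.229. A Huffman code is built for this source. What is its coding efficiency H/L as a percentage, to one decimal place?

Entropy H = −Σ p log₂ p ≈ 2.1404 bits.
Huffman merges: 49/1000+149/1000→99/500; 99/500+229/1000→427/1000; 53/200+77/250→573/1000; 427/1000+573/1000→1. L = 1099/500 ≈ 2.1980.
Efficiency = H/L = 2.1404/2.1980 = 97.4%.

97.4%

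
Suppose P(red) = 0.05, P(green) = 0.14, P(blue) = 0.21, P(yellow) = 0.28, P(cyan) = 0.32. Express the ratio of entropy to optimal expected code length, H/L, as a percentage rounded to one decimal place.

97.1%

Entropy H = −Σ p log₂ p ≈ 2.1263 bits.
Huffman merges: 1/20+7/50→19/100; 19/100+21/100→2/5; 7/25+8/25→3/5; 2/5+3/5→1. L = 219/100 ≈ 2.1900.
Efficiency = H/L = 2.1263/2.1900 = 97.1%.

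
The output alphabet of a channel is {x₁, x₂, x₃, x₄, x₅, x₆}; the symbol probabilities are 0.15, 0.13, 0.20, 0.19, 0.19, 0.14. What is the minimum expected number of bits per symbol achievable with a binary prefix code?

Repeatedly combine the two least-probable nodes; the expected code length is the sum of the merged weights.
merge 13/100 + 7/50 → 27/100
merge 3/20 + 19/100 → 17/50
merge 19/100 + 1/5 → 39/100
merge 27/100 + 17/50 → 61/100
merge 39/100 + 61/100 → 1
L = 27/100 + 17/50 + 39/100 + 61/100 + 1 = 261/100 = 2.61 bits/symbol.

2.61 bits/symbol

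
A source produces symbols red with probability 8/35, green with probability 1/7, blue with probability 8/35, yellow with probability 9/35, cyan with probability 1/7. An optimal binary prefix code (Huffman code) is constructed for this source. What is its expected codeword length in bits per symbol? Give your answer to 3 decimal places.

Repeatedly combine the two least-probable nodes; the expected code length is the sum of the merged weights.
merge 1/7 + 1/7 → 2/7
merge 8/35 + 8/35 → 16/35
merge 9/35 + 2/7 → 19/35
merge 16/35 + 19/35 → 1
L = 2/7 + 16/35 + 19/35 + 1 = 16/7 ≈ 2.286 bits/symbol.

2.286 bits/symbol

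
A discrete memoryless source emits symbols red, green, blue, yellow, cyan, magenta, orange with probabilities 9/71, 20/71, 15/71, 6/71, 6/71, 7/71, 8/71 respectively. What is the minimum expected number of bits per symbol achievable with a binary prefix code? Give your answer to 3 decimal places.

2.676 bits/symbol

Repeatedly combine the two least-probable nodes; the expected code length is the sum of the merged weights.
merge 6/71 + 6/71 → 12/71
merge 7/71 + 8/71 → 15/71
merge 9/71 + 12/71 → 21/71
merge 15/71 + 15/71 → 30/71
merge 20/71 + 21/71 → 41/71
merge 30/71 + 41/71 → 1
L = 12/71 + 15/71 + 21/71 + 30/71 + 41/71 + 1 = 190/71 ≈ 2.676 bits/symbol.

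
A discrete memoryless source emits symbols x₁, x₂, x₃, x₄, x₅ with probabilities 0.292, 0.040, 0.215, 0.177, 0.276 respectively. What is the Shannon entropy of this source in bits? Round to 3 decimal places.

2.136 bits

H = −Σ pᵢ log₂ pᵢ.
−0.292·log₂(0.292) = 0.5186
−0.040·log₂(0.040) = 0.1858
−0.215·log₂(0.215) = 0.4768
−0.177·log₂(0.177) = 0.4422
−0.276·log₂(0.276) = 0.5126
Sum ≈ 2.1359 → 2.136 bits.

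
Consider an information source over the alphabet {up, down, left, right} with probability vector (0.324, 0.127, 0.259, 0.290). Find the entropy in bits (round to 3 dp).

H = −Σ pᵢ log₂ pᵢ.
−0.324·log₂(0.324) = 0.5268
−0.127·log₂(0.127) = 0.3781
−0.259·log₂(0.259) = 0.5048
−0.290·log₂(0.290) = 0.5179
Sum ≈ 1.9276 → 1.928 bits.

1.928 bits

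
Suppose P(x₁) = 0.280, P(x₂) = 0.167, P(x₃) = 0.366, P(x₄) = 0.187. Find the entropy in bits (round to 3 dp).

1.928 bits

H = −Σ pᵢ log₂ pᵢ.
−0.280·log₂(0.280) = 0.5142
−0.167·log₂(0.167) = 0.4312
−0.366·log₂(0.366) = 0.5307
−0.187·log₂(0.187) = 0.4523
Sum ≈ 1.9285 → 1.928 bits.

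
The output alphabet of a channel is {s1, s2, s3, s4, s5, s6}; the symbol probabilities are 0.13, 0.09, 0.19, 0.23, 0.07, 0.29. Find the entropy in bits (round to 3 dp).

2.425 bits

H = −Σ pᵢ log₂ pᵢ.
−0.13·log₂(0.13) = 0.3826
−0.09·log₂(0.09) = 0.3127
−0.19·log₂(0.19) = 0.4552
−0.23·log₂(0.23) = 0.4877
−0.07·log₂(0.07) = 0.2686
−0.29·log₂(0.29) = 0.5179
Sum ≈ 2.4247 → 2.425 bits.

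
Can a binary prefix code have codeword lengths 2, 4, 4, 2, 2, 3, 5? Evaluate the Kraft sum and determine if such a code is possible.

1.03125; no

With common denominator 2^5 = 32: Σ 2^(−ℓᵢ) = 8/32 + 2/32 + 2/32 + 8/32 + 8/32 + 4/32 + 1/32 = 33/32 = 1.03125.
Kraft's inequality requires Σ ≤ 1; here Σ = 1.03125 > 1, so no such prefix code exists.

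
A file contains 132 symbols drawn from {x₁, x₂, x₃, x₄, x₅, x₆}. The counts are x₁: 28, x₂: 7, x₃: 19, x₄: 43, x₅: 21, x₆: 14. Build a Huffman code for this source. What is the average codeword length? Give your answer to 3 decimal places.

2.462 bits/symbol

Probabilities are the counts divided by 132.
Repeatedly combine the two least-probable nodes; the expected code length is the sum of the merged weights.
merge 7/132 + 7/66 → 7/44
merge 19/132 + 7/44 → 10/33
merge 7/44 + 7/33 → 49/132
merge 10/33 + 43/132 → 83/132
merge 49/132 + 83/132 → 1
L = 7/44 + 10/33 + 49/132 + 83/132 + 1 = 325/132 ≈ 2.462 bits/symbol.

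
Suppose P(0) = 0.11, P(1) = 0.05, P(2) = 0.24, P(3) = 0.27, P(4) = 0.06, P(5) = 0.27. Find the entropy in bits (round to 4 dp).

H = −Σ pᵢ log₂ pᵢ.
−0.11·log₂(0.11) = 0.3503
−0.05·log₂(0.05) = 0.2161
−0.24·log₂(0.24) = 0.4941
−0.27·log₂(0.27) = 0.5100
−0.06·log₂(0.06) = 0.2435
−0.27·log₂(0.27) = 0.5100
Sum ≈ 2.3241 → 2.3241 bits.

2.3241 bits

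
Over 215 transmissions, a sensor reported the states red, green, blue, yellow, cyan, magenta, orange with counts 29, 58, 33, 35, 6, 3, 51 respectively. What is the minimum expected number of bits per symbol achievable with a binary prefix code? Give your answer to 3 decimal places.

2.535 bits/symbol

Probabilities are the counts divided by 215.
Repeatedly combine the two least-probable nodes; the expected code length is the sum of the merged weights.
merge 3/215 + 6/215 → 9/215
merge 9/215 + 29/215 → 38/215
merge 33/215 + 7/43 → 68/215
merge 38/215 + 51/215 → 89/215
merge 58/215 + 68/215 → 126/215
merge 89/215 + 126/215 → 1
L = 9/215 + 38/215 + 68/215 + 89/215 + 126/215 + 1 = 109/43 ≈ 2.535 bits/symbol.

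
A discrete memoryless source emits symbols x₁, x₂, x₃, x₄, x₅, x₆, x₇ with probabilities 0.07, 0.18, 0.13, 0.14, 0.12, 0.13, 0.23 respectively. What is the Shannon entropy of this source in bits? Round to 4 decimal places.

2.7310 bits

H = −Σ pᵢ log₂ pᵢ.
−0.07·log₂(0.07) = 0.2686
−0.18·log₂(0.18) = 0.4453
−0.13·log₂(0.13) = 0.3826
−0.14·log₂(0.14) = 0.3971
−0.12·log₂(0.12) = 0.3671
−0.13·log₂(0.13) = 0.3826
−0.23·log₂(0.23) = 0.4877
Sum ≈ 2.7310 → 2.7310 bits.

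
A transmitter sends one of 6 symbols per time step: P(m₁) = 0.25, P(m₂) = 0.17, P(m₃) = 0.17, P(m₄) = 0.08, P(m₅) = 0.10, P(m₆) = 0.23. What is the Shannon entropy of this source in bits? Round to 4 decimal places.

H = −Σ pᵢ log₂ pᵢ.
−0.25·log₂(0.25) = 0.5000
−0.17·log₂(0.17) = 0.4346
−0.17·log₂(0.17) = 0.4346
−0.08·log₂(0.08) = 0.2915
−0.10·log₂(0.10) = 0.3322
−0.23·log₂(0.23) = 0.4877
Sum ≈ 2.4805 → 2.4805 bits.

2.4805 bits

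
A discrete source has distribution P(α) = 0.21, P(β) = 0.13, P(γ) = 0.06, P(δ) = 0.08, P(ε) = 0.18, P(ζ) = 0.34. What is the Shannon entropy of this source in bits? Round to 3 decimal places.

H = −Σ pᵢ log₂ pᵢ.
−0.21·log₂(0.21) = 0.4728
−0.13·log₂(0.13) = 0.3826
−0.06·log₂(0.06) = 0.2435
−0.08·log₂(0.08) = 0.2915
−0.18·log₂(0.18) = 0.4453
−0.34·log₂(0.34) = 0.5292
Sum ≈ 2.3650 → 2.365 bits.

2.365 bits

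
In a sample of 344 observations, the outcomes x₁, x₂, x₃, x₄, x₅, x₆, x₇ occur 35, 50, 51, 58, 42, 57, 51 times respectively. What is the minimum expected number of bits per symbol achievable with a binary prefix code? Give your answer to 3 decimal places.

Probabilities are the counts divided by 344.
Repeatedly combine the two least-probable nodes; the expected code length is the sum of the merged weights.
merge 35/344 + 21/172 → 77/344
merge 25/172 + 51/344 → 101/344
merge 51/344 + 57/344 → 27/86
merge 29/172 + 77/344 → 135/344
merge 101/344 + 27/86 → 209/344
merge 135/344 + 209/344 → 1
L = 77/344 + 101/344 + 27/86 + 135/344 + 209/344 + 1 = 487/172 ≈ 2.831 bits/symbol.

2.831 bits/symbol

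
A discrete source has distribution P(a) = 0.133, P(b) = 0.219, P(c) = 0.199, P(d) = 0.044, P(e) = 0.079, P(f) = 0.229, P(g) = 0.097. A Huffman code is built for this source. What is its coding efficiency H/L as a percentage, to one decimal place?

Entropy H = −Σ p log₂ p ≈ 2.6315 bits.
Huffman merges: 11/250+79/1000→123/1000; 97/1000+123/1000→11/50; 133/1000+199/1000→83/250; 219/1000+11/50→439/1000; 229/1000+83/250→561/1000; 439/1000+561/1000→1. L = 107/40 ≈ 2.6750.
Efficiency = H/L = 2.6315/2.6750 = 98.4%.

98.4%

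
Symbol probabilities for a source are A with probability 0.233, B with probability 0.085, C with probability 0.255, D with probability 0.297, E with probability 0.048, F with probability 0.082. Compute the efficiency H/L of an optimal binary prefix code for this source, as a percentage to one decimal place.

99.0%

Entropy H = −Σ p log₂ p ≈ 2.3210 bits.
Huffman merges: 6/125+41/500→13/100; 17/200+13/100→43/200; 43/200+233/1000→56/125; 51/200+297/1000→69/125; 56/125+69/125→1. L = 469/200 ≈ 2.3450.
Efficiency = H/L = 2.3210/2.3450 = 99.0%.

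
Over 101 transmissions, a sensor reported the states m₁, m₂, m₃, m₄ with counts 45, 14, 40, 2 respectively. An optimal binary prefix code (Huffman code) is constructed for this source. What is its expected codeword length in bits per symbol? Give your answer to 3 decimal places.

Probabilities are the counts divided by 101.
Repeatedly combine the two least-probable nodes; the expected code length is the sum of the merged weights.
merge 2/101 + 14/101 → 16/101
merge 16/101 + 40/101 → 56/101
merge 45/101 + 56/101 → 1
L = 16/101 + 56/101 + 1 = 173/101 ≈ 1.713 bits/symbol.

1.713 bits/symbol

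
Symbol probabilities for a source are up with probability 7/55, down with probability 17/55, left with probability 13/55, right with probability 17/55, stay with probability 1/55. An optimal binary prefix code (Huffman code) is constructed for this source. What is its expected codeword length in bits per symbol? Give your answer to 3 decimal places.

2.145 bits/symbol

Repeatedly combine the two least-probable nodes; the expected code length is the sum of the merged weights.
merge 1/55 + 7/55 → 8/55
merge 8/55 + 13/55 → 21/55
merge 17/55 + 17/55 → 34/55
merge 21/55 + 34/55 → 1
L = 8/55 + 21/55 + 34/55 + 1 = 118/55 ≈ 2.145 bits/symbol.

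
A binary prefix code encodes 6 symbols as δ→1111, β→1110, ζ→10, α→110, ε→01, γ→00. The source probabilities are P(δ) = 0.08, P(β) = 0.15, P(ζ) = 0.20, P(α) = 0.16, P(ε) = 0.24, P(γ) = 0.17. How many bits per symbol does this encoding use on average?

2.62 bits/symbol

L̄ = Σ pᵢ·ℓᵢ = 0.08·4 + 0.15·4 + 0.20·2 + 0.16·3 + 0.24·2 + 0.17·2 = 2.62 bits/symbol.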